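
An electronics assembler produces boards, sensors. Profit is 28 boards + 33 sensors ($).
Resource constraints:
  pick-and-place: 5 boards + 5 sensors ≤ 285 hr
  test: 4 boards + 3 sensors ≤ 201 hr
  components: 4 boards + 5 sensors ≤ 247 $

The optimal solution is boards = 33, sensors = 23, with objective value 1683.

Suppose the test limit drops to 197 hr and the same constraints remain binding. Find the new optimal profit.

Binding: test and components. Non-binding: pick-and-place (5 unused).
Slack constraints have shadow price 0 (complementary slackness).
From A_Bᵀ y = c: 4·y_test + 4·y_components = 28; 3·y_test + 5·y_components = 33.
Solving: y_test = 1, y_components = 6.
Δz = y_test·Δb = 1 × (-4) = -4, so new z* = 1683 − 4 = 1679.

1679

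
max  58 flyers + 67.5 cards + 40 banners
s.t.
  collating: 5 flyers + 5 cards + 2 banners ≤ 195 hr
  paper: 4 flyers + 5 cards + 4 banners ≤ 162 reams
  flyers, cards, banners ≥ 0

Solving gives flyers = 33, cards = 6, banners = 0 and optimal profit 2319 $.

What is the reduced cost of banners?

Check each constraint at x*: collating 195/195 (tight); paper 162/162 (tight).
The binding rows give the dual system: 5·y_collating + 4·y_paper = 58 and 5·y_collating + 5·y_paper = 67.5.
→ y_collating = 4 and y_paper = 9.5.
Reduced cost of banners: c₃ − yᵀa₃ = 40 − (4·2 + 9.5·4) = 40 − 46 = -6.

-6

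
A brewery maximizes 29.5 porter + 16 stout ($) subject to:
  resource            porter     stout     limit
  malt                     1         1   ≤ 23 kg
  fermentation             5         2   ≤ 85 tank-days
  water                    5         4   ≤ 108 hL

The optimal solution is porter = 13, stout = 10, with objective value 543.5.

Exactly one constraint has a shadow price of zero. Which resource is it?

water

malt: 23/23 (binding)
fermentation: 85/85 (binding)
water: 105/108 (slack 3)
By complementary slackness, a constraint with positive slack has shadow price 0 → water.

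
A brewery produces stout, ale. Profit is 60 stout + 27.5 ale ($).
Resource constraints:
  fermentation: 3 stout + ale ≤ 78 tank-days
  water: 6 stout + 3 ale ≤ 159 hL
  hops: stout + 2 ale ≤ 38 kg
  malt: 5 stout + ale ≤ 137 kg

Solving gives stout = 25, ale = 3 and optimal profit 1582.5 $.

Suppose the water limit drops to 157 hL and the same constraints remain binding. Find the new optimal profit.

Check each constraint at x*: fermentation 78/78 (tight); water 159/159 (tight); hops 31/38 (slack 7); malt 128/137 (slack 9).
By complementary slackness, y = 0 for the non-binding constraints.
From A_Bᵀ y = c: 3·y_fermentation + 6·y_water = 60; 1·y_fermentation + 3·y_water = 27.5.
Solving: y_fermentation = 5, y_water = 7.5.
Δz = y_water·Δb = 7.5 × (-2) = -15, so new z* = 1582.5 − 15 = 1567.5.

1567.5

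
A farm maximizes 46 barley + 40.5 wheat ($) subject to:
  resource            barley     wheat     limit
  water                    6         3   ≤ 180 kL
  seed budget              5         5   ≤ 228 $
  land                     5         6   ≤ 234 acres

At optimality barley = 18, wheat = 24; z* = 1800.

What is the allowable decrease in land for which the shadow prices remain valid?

Binding constraints: water, land. The basis is B = [[6,3],[5,6]] with det 21.
Per unit decrease in land, x* moves by d = (0.1429, -0.2857).
The basis stays optimal until wheat reaches 0; allowable decrease = 84 acres.

84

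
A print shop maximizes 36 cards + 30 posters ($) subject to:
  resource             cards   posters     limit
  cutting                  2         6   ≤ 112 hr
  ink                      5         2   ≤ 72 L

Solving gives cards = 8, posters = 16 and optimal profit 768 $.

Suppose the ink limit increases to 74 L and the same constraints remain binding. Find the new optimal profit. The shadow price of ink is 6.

Δb = 2, so new z* = 768 + (6)·(2) = 768 + 12 = 780.

780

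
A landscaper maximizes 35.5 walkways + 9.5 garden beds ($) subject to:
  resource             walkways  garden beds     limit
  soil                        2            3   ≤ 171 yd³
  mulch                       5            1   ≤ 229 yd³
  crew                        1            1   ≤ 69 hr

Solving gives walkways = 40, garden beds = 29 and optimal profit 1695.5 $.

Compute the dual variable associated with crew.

3

Binding: mulch and crew. Non-binding: soil (4 unused).
Since soil is not tight, its dual is 0.
The binding rows give the dual system: 5·y_mulch + 1·y_crew = 35.5 and 1·y_mulch + 1·y_crew = 9.5.
→ y_mulch = 6.5 and y_crew = 3.
Shadow price of crew = 3.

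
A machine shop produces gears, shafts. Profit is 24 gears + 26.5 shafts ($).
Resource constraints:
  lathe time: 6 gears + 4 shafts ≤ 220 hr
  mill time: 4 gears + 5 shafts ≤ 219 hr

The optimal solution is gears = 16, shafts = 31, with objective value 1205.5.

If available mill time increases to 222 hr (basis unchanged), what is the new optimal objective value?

1219

Check each constraint at x*: lathe time 220/220 (tight); mill time 219/219 (tight).
From A_Bᵀ y = c: 6·y_lathe time + 4·y_mill time = 24; 4·y_lathe time + 5·y_mill time = 26.5.
Solving: y_lathe time = 1, y_mill time = 4.5.
Δz = y_mill time·Δb = 4.5 × (3) = 13.5, so new z* = 1205.5 + 13.5 = 1219.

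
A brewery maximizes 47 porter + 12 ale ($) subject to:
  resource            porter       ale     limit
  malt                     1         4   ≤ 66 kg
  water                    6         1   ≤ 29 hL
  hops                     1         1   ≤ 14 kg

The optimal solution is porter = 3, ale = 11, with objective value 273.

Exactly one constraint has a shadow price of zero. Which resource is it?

malt: 47/66 (slack 19)
water: 29/29 (binding)
hops: 14/14 (binding)
By complementary slackness, a constraint with positive slack has shadow price 0 → malt.

malt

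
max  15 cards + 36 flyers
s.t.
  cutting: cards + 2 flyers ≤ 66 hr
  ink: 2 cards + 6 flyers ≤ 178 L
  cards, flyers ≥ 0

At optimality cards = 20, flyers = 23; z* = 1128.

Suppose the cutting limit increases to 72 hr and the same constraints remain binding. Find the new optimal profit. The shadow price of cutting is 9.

1182

Δb = 6, so new z* = 1128 + (9)·(6) = 1128 + 54 = 1182.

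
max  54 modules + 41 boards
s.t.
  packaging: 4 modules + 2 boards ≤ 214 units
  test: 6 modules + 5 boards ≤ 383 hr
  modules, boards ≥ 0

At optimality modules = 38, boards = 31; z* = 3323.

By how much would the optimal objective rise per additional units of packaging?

Check each constraint at x*: packaging 214/214 (tight); test 383/383 (tight).
From A_Bᵀ y = c: 4·y_packaging + 6·y_test = 54; 2·y_packaging + 5·y_test = 41.
Solving: y_packaging = 3, y_test = 7.
Shadow price of packaging = 3.

3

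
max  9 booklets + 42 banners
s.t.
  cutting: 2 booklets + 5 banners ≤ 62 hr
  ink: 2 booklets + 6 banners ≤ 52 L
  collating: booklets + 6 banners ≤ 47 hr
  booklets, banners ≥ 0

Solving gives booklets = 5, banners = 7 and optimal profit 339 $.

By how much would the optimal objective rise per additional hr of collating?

Check each constraint at x*: cutting 45/62 (slack 17); ink 52/52 (tight); collating 47/47 (tight).
Since cutting is not tight, its dual is 0.
From A_Bᵀ y = c: 2·y_ink + 1·y_collating = 9; 6·y_ink + 6·y_collating = 42.
Solving: y_ink = 2, y_collating = 5.
Shadow price of collating = 5.

5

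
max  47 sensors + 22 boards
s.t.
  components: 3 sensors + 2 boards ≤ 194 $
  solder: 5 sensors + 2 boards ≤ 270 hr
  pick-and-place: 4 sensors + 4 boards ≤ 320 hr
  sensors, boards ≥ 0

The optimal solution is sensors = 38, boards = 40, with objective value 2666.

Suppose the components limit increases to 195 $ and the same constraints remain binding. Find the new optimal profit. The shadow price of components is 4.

Δb = 1, so new z* = 2666 + (4)·(1) = 2666 + 4 = 2670.

2670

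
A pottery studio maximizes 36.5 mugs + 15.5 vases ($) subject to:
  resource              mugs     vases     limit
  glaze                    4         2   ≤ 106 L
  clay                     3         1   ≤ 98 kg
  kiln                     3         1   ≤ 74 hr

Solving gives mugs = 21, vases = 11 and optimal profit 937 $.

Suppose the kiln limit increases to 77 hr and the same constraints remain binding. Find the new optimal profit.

953.5

Check each constraint at x*: glaze 106/106 (tight); clay 74/98 (slack 24); kiln 74/74 (tight).
Since clay is not tight, its dual is 0.
The binding rows give the dual system: 4·y_glaze + 3·y_kiln = 36.5 and 2·y_glaze + 1·y_kiln = 15.5.
This yields shadow prices y_glaze = 5, y_kiln = 5.5.
Δz = y_kiln·Δb = 5.5 × (3) = 16.5, so new z* = 937 + 16.5 = 953.5.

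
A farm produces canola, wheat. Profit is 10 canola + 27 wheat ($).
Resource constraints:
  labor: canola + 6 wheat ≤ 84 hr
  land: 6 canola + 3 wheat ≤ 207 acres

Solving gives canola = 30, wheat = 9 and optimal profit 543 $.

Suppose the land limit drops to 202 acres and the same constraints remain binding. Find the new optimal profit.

538

Check each constraint at x*: labor 84/84 (tight); land 207/207 (tight).
From A_Bᵀ y = c: 1·y_labor + 6·y_land = 10; 6·y_labor + 3·y_land = 27.
This yields shadow prices y_labor = 4, y_land = 1.
Δz = y_land·Δb = 1 × (-5) = -5, so new z* = 543 − 5 = 538.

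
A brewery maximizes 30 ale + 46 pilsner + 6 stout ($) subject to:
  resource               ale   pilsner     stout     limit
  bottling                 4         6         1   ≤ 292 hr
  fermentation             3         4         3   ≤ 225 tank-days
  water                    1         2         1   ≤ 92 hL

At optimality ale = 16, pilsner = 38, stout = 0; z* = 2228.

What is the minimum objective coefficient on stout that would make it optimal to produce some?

9

Check each constraint at x*: bottling 292/292 (tight); fermentation 200/225 (slack 25); water 92/92 (tight).
Slack constraints have shadow price 0 (complementary slackness).
From A_Bᵀ y = c: 4·y_bottling + 1·y_water = 30; 6·y_bottling + 2·y_water = 46.
This yields shadow prices y_bottling = 7, y_water = 2.
stout enters the basis when its profit ≥ yᵀa₃ = 7·1 + 2·1 = 9.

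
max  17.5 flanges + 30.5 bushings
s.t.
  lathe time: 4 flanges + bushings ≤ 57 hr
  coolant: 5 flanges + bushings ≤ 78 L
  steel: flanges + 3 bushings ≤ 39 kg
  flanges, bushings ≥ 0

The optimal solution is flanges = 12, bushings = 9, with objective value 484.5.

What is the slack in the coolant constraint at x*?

coolant used = 5·12 + 1·9 = 69; slack = 78 − 69 = 9.

9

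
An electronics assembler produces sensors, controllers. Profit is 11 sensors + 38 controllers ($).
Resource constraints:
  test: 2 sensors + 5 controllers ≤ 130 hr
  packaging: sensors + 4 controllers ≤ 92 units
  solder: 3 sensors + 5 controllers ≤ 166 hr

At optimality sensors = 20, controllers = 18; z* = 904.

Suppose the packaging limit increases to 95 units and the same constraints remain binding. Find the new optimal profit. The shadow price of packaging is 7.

925

Δb = 3, so new z* = 904 + (7)·(3) = 904 + 21 = 925.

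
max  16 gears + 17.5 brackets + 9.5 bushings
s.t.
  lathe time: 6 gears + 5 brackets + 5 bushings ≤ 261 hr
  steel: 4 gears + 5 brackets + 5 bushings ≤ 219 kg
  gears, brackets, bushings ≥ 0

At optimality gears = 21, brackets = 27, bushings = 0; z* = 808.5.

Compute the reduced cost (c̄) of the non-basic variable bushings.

-8

At the optimum: lathe time uses 261 of 261 (binding); steel uses 219 of 219 (binding).
From A_Bᵀ y = c: 6·y_lathe time + 4·y_steel = 16; 5·y_lathe time + 5·y_steel = 17.5.
→ y_lathe time = 1 and y_steel = 2.5.
Reduced cost of bushings: c₃ − yᵀa₃ = 9.5 − (1·5 + 2.5·5) = 9.5 − 17.5 = -8.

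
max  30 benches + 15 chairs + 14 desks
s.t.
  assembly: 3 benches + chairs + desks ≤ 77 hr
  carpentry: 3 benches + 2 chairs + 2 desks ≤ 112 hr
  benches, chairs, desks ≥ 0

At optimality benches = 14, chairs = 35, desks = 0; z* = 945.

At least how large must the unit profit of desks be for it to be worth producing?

15

Check each constraint at x*: assembly 77/77 (tight); carpentry 112/112 (tight).
Dual feasibility on the basic columns requires 3·y_assembly + 3·y_carpentry = 30, 1·y_assembly + 2·y_carpentry = 15.
Solving: y_assembly = 5, y_carpentry = 5.
desks enters the basis when its profit ≥ yᵀa₃ = 5·1 + 5·2 = 15.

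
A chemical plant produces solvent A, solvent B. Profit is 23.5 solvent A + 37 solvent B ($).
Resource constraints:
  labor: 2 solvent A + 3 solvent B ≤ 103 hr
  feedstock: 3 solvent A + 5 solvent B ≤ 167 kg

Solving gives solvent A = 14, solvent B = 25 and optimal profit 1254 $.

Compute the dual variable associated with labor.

At the optimum: labor uses 103 of 103 (binding); feedstock uses 167 of 167 (binding).
From A_Bᵀ y = c: 2·y_labor + 3·y_feedstock = 23.5; 3·y_labor + 5·y_feedstock = 37.
Solving: y_labor = 6.5, y_feedstock = 3.5.
Shadow price of labor = 6.5.

6.5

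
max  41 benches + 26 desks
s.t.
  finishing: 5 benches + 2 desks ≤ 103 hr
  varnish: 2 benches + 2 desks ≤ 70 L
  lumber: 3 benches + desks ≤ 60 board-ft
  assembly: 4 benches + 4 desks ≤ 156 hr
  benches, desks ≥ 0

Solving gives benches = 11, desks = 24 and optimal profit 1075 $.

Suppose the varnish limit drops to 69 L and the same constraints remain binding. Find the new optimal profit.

At the optimum: finishing uses 103 of 103 (binding); varnish uses 70 of 70 (binding); lumber uses 57 of 60 (slack = 3); assembly uses 140 of 156 (slack = 16).
Slack constraints have shadow price 0 (complementary slackness).
Dual feasibility on the basic columns requires 5·y_finishing + 2·y_varnish = 41, 2·y_finishing + 2·y_varnish = 26.
→ y_finishing = 5 and y_varnish = 8.
Δz = y_varnish·Δb = 8 × (-1) = -8, so new z* = 1075 − 8 = 1067.

1067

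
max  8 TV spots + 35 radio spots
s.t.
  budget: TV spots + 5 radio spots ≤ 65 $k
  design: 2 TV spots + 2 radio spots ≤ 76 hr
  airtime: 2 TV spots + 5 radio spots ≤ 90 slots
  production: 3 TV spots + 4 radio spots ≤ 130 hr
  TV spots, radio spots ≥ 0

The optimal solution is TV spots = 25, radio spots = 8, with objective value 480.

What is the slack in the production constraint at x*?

production used = 3·25 + 4·8 = 107; slack = 130 − 107 = 23.

23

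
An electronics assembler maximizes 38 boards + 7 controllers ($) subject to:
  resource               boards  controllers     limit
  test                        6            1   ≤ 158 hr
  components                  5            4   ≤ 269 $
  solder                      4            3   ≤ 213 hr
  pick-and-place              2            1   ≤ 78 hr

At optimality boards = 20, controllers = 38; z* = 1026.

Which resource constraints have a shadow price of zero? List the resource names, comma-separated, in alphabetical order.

test: 158/158 (binding)
components: 252/269 (slack 17)
solder: 194/213 (slack 19)
pick-and-place: 78/78 (binding)
By complementary slackness, a constraint with positive slack has shadow price 0 → components, solder.

components, solder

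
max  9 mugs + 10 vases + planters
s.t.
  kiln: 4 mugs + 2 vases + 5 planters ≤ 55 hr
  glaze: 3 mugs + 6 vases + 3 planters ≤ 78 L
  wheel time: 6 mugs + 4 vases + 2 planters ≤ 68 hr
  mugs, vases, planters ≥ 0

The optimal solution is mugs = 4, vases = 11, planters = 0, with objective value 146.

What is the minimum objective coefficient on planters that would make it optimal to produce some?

5

At the optimum: kiln uses 38 of 55 (slack = 17); glaze uses 78 of 78 (binding); wheel time uses 68 of 68 (binding).
Since kiln is not tight, its dual is 0.
The binding rows give the dual system: 3·y_glaze + 6·y_wheel time = 9 and 6·y_glaze + 4·y_wheel time = 10.
→ y_glaze = 1 and y_wheel time = 1.
planters enters the basis when its profit ≥ yᵀa₃ = 1·3 + 1·2 = 5.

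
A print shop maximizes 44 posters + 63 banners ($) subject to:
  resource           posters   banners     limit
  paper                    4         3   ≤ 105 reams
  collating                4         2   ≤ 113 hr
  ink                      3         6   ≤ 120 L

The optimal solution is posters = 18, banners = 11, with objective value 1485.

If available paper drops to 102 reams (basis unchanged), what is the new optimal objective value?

1470

At the optimum: paper uses 105 of 105 (binding); collating uses 94 of 113 (slack = 19); ink uses 120 of 120 (binding).
By complementary slackness, y = 0 for the non-binding constraint.
From A_Bᵀ y = c: 4·y_paper + 3·y_ink = 44; 3·y_paper + 6·y_ink = 63.
→ y_paper = 5 and y_ink = 8.
Δz = y_paper·Δb = 5 × (-3) = -15, so new z* = 1485 − 15 = 1470.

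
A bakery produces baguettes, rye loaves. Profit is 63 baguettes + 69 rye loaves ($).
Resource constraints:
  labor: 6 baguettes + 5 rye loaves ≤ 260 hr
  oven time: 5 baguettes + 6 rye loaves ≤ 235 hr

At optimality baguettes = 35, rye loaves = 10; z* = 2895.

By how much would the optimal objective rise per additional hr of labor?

At the optimum: labor uses 260 of 260 (binding); oven time uses 235 of 235 (binding).
From A_Bᵀ y = c: 6·y_labor + 5·y_oven time = 63; 5·y_labor + 6·y_oven time = 69.
This yields shadow prices y_labor = 3, y_oven time = 9.
Shadow price of labor = 3.

3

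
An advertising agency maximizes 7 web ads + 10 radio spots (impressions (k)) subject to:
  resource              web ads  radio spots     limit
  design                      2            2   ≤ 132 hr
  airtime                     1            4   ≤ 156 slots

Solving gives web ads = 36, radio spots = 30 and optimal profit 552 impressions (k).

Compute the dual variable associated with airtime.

At the optimum: design uses 132 of 132 (binding); airtime uses 156 of 156 (binding).
Dual feasibility on the basic columns requires 2·y_design + 1·y_airtime = 7, 2·y_design + 4·y_airtime = 10.
This yields shadow prices y_design = 3, y_airtime = 1.
Shadow price of airtime = 1.

1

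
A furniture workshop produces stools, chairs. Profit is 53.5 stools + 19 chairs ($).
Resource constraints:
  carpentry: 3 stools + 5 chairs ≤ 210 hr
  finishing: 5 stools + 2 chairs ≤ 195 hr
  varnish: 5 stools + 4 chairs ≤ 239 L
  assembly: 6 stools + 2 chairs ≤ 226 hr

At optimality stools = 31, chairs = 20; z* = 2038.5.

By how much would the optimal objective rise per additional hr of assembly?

At the optimum: carpentry uses 193 of 210 (slack = 17); finishing uses 195 of 195 (binding); varnish uses 235 of 239 (slack = 4); assembly uses 226 of 226 (binding).
Since carpentry, varnish are not tight, their duals are 0.
From A_Bᵀ y = c: 5·y_finishing + 6·y_assembly = 53.5; 2·y_finishing + 2·y_assembly = 19.
Solving: y_finishing = 3.5, y_assembly = 6.
Shadow price of assembly = 6.

6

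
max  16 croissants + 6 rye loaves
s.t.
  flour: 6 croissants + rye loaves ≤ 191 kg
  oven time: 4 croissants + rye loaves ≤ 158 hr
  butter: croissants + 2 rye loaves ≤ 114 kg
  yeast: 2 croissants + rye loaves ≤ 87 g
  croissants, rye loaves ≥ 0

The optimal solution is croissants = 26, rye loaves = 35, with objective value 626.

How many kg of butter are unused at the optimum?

butter used = 1·26 + 2·35 = 96; slack = 114 − 96 = 18.

18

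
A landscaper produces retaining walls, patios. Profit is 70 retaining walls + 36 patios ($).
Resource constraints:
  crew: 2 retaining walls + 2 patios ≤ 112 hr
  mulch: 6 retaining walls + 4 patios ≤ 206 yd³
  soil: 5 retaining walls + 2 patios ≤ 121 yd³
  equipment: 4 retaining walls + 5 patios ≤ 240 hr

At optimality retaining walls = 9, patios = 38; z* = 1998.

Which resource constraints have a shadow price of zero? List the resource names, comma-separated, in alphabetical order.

crew, equipment

crew: 94/112 (slack 18)
mulch: 206/206 (binding)
soil: 121/121 (binding)
equipment: 226/240 (slack 14)
By complementary slackness, a constraint with positive slack has shadow price 0 → crew, equipment.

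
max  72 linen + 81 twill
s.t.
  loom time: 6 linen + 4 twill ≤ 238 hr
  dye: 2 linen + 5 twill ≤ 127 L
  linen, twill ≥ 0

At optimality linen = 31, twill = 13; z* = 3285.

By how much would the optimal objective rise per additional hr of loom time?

At the optimum: loom time uses 238 of 238 (binding); dye uses 127 of 127 (binding).
From A_Bᵀ y = c: 6·y_loom time + 2·y_dye = 72; 4·y_loom time + 5·y_dye = 81.
Solving: y_loom time = 9, y_dye = 9.
Shadow price of loom time = 9.

9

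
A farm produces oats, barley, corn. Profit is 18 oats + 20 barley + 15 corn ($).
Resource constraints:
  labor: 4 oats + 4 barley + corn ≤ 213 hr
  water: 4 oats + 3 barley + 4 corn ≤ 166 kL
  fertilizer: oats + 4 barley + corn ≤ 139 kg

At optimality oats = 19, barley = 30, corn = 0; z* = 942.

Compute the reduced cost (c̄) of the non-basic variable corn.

-3

Check each constraint at x*: labor 196/213 (slack 17); water 166/166 (tight); fertilizer 139/139 (tight).
Slack constraints have shadow price 0 (complementary slackness).
The binding rows give the dual system: 4·y_water + 1·y_fertilizer = 18 and 3·y_water + 4·y_fertilizer = 20.
→ y_water = 4 and y_fertilizer = 2.
Reduced cost of corn: c₃ − yᵀa₃ = 15 − (4·4 + 2·1) = 15 − 18 = -3.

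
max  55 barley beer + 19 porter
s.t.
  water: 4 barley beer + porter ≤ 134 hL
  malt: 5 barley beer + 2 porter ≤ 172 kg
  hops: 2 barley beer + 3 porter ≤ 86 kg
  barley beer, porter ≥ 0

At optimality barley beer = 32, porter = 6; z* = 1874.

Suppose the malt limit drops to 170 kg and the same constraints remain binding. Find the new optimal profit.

1860

Binding: water and malt. Non-binding: hops (4 unused).
Since hops is not tight, its dual is 0.
Dual feasibility on the basic columns requires 4·y_water + 5·y_malt = 55, 1·y_water + 2·y_malt = 19.
→ y_water = 5 and y_malt = 7.
Δz = y_malt·Δb = 7 × (-2) = -14, so new z* = 1874 − 14 = 1860.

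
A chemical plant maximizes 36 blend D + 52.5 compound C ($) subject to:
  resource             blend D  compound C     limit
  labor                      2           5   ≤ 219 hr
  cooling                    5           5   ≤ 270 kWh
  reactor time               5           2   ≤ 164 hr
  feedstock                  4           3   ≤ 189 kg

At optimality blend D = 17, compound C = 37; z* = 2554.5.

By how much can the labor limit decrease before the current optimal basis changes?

5

Binding constraints: labor, cooling. The basis is B = [[2,5],[5,5]] with det -15.
Per unit decrease in labor, x* moves by d = (0.3333, -0.3333).
The basis stays optimal until reactor time becomes binding; allowable decrease = 5 hr.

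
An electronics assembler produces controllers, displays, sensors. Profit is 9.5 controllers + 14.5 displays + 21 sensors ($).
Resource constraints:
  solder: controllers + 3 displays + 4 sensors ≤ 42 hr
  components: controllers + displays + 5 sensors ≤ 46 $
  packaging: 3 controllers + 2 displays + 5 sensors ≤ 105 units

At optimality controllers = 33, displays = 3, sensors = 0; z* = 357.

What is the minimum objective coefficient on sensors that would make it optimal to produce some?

24

At the optimum: solder uses 42 of 42 (binding); components uses 36 of 46 (slack = 10); packaging uses 105 of 105 (binding).
Since components is not tight, its dual is 0.
The binding rows give the dual system: 1·y_solder + 3·y_packaging = 9.5 and 3·y_solder + 2·y_packaging = 14.5.
Solving: y_solder = 3.5, y_packaging = 2.
sensors enters the basis when its profit ≥ yᵀa₃ = 3.5·4 + 2·5 = 24.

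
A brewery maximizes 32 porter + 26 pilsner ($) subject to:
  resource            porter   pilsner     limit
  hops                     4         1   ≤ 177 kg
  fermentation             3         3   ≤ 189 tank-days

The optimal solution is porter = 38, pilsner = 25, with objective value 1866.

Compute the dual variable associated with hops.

2

Both hops and fermentation are binding at x*.
Dual feasibility on the basic columns requires 4·y_hops + 3·y_fermentation = 32, 1·y_hops + 3·y_fermentation = 26.
Solving: y_hops = 2, y_fermentation = 8.
Shadow price of hops = 2.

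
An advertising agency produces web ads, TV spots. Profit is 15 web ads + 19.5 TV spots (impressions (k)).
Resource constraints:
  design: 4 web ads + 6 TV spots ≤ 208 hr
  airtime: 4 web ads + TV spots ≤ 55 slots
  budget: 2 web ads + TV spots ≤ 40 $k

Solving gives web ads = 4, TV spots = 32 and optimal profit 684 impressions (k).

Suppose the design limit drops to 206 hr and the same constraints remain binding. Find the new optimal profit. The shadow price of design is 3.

678

Δb = -2, so new z* = 684 + (3)·(-2) = 684 − 6 = 678.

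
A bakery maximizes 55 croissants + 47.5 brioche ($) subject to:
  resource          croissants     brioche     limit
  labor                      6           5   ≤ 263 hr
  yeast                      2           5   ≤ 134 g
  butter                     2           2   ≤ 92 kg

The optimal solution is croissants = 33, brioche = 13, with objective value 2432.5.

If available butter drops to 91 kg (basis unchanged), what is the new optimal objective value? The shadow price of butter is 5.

2427.5

Δb = -1, so new z* = 2432.5 + (5)·(-1) = 2432.5 − 5 = 2427.5.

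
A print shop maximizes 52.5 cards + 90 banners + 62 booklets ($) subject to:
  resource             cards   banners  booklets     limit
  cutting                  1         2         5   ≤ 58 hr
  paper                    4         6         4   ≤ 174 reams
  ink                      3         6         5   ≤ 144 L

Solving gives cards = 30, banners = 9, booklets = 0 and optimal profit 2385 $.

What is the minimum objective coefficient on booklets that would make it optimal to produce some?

67.5

At the optimum: cutting uses 48 of 58 (slack = 10); paper uses 174 of 174 (binding); ink uses 144 of 144 (binding).
Since cutting is not tight, its dual is 0.
Dual feasibility on the basic columns requires 4·y_paper + 3·y_ink = 52.5, 6·y_paper + 6·y_ink = 90.
This yields shadow prices y_paper = 7.5, y_ink = 7.5.
booklets enters the basis when its profit ≥ yᵀa₃ = 7.5·4 + 7.5·5 = 67.5.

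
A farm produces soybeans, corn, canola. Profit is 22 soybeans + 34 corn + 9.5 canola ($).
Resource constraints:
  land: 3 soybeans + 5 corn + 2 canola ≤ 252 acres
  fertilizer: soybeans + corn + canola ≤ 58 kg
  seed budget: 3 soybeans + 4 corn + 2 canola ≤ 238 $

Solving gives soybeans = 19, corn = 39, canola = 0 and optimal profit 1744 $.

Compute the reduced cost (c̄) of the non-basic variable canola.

-6.5

Binding: land and fertilizer. Non-binding: seed budget (25 unused).
Slack constraints have shadow price 0 (complementary slackness).
Dual feasibility on the basic columns requires 3·y_land + 1·y_fertilizer = 22, 5·y_land + 1·y_fertilizer = 34.
Solving: y_land = 6, y_fertilizer = 4.
Reduced cost of canola: c₃ − yᵀa₃ = 9.5 − (6·2 + 4·1) = 9.5 − 16 = -6.5.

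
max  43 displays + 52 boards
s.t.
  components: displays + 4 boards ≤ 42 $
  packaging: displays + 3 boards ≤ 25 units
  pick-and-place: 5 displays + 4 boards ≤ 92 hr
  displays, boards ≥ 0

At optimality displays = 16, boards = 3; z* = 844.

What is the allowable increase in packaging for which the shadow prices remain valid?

Binding constraints: packaging, pick-and-place. The basis is B = [[1,3],[5,4]] with det -11.
Per unit increase in packaging, x* moves by d = (-0.3636, 0.4545).
The basis stays optimal until components becomes binding; allowable increase = 9.625 units.

9.625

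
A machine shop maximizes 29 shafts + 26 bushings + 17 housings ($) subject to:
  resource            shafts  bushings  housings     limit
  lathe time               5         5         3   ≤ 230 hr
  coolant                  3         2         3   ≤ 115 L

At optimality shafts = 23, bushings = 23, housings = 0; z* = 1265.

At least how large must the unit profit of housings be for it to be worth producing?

At the optimum: lathe time uses 230 of 230 (binding); coolant uses 115 of 115 (binding).
From A_Bᵀ y = c: 5·y_lathe time + 3·y_coolant = 29; 5·y_lathe time + 2·y_coolant = 26.
Solving: y_lathe time = 4, y_coolant = 3.
housings enters the basis when its profit ≥ yᵀa₃ = 4·3 + 3·3 = 21.

21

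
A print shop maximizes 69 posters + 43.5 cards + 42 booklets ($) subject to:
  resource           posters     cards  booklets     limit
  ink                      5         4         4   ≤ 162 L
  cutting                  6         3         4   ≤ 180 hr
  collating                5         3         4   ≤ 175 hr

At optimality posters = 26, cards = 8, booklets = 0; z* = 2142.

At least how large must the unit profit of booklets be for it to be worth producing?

50

Check each constraint at x*: ink 162/162 (tight); cutting 180/180 (tight); collating 154/175 (slack 21).
Since collating is not tight, its dual is 0.
The binding rows give the dual system: 5·y_ink + 6·y_cutting = 69 and 4·y_ink + 3·y_cutting = 43.5.
→ y_ink = 6 and y_cutting = 6.5.
booklets enters the basis when its profit ≥ yᵀa₃ = 6·4 + 6.5·4 = 50.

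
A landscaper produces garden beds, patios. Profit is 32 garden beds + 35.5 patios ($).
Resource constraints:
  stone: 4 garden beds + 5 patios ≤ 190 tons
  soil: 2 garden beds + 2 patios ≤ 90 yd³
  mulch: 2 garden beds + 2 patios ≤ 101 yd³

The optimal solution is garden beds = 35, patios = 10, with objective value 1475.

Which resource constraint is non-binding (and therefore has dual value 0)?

stone: 190/190 (binding)
soil: 90/90 (binding)
mulch: 90/101 (slack 11)
By complementary slackness, a constraint with positive slack has shadow price 0 → mulch.

mulch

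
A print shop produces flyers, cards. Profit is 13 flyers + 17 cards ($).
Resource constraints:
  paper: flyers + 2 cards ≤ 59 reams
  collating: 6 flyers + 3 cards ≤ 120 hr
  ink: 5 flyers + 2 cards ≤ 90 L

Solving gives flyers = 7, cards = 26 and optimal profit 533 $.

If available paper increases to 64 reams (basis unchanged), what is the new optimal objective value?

568

Check each constraint at x*: paper 59/59 (tight); collating 120/120 (tight); ink 87/90 (slack 3).
Since ink is not tight, its dual is 0.
From A_Bᵀ y = c: 1·y_paper + 6·y_collating = 13; 2·y_paper + 3·y_collating = 17.
This yields shadow prices y_paper = 7, y_collating = 1.
Δz = y_paper·Δb = 7 × (5) = 35, so new z* = 533 + 35 = 568.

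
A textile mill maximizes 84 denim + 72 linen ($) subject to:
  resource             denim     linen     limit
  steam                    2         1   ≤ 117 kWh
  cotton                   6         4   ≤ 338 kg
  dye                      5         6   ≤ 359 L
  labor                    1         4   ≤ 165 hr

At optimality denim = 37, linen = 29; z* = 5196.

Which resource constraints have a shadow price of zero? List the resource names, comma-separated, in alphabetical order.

steam: 103/117 (slack 14)
cotton: 338/338 (binding)
dye: 359/359 (binding)
labor: 153/165 (slack 12)
By complementary slackness, a constraint with positive slack has shadow price 0 → labor, steam.

labor, steam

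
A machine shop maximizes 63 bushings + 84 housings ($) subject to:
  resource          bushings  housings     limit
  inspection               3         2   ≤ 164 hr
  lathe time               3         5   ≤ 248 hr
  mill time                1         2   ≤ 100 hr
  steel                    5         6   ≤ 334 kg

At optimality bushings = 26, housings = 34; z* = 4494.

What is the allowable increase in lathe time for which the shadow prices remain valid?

10.5

Binding constraints: lathe time, steel. The basis is B = [[3,5],[5,6]] with det -7.
Per unit increase in lathe time, x* moves by d = (-0.8571, 0.7143).
The basis stays optimal until mill time becomes binding; allowable increase = 10.5 hr.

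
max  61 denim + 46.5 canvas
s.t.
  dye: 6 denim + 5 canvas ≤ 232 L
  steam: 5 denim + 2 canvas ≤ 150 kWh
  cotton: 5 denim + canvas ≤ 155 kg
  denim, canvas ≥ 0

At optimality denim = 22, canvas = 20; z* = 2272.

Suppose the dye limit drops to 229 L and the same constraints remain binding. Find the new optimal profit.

2246.5

Binding: dye and steam. Non-binding: cotton (25 unused).
Since cotton is not tight, its dual is 0.
From A_Bᵀ y = c: 6·y_dye + 5·y_steam = 61; 5·y_dye + 2·y_steam = 46.5.
→ y_dye = 8.5 and y_steam = 2.
Δz = y_dye·Δb = 8.5 × (-3) = -25.5, so new z* = 2272 − 25.5 = 2246.5.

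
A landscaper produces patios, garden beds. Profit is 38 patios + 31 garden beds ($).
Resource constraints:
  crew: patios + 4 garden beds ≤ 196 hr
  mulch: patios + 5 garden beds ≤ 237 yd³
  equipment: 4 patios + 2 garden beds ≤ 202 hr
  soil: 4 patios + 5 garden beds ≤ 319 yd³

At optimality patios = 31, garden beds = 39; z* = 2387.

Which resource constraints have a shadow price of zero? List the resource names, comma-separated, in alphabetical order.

crew, mulch

crew: 187/196 (slack 9)
mulch: 226/237 (slack 11)
equipment: 202/202 (binding)
soil: 319/319 (binding)
By complementary slackness, a constraint with positive slack has shadow price 0 → crew, mulch.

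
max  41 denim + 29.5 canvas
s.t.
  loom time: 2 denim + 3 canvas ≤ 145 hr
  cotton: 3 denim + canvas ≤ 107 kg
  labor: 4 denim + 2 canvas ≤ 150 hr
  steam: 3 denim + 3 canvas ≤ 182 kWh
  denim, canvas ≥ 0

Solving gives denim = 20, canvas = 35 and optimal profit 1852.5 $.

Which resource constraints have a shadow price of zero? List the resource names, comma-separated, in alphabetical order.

cotton, steam

loom time: 145/145 (binding)
cotton: 95/107 (slack 12)
labor: 150/150 (binding)
steam: 165/182 (slack 17)
By complementary slackness, a constraint with positive slack has shadow price 0 → cotton, steam.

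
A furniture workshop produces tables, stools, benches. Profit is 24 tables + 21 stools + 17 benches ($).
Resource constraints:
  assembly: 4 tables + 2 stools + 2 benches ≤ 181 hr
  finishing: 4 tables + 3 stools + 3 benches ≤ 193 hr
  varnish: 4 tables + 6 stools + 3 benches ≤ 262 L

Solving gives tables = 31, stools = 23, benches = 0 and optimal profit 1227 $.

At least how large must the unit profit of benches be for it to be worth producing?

At the optimum: assembly uses 170 of 181 (slack = 11); finishing uses 193 of 193 (binding); varnish uses 262 of 262 (binding).
Since assembly is not tight, its dual is 0.
From A_Bᵀ y = c: 4·y_finishing + 4·y_varnish = 24; 3·y_finishing + 6·y_varnish = 21.
Solving: y_finishing = 5, y_varnish = 1.
benches enters the basis when its profit ≥ yᵀa₃ = 5·3 + 1·3 = 18.

18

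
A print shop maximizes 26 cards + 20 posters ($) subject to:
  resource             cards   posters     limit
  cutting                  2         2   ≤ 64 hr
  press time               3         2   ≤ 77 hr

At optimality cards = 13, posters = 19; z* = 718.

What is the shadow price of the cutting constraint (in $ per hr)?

4

Check each constraint at x*: cutting 64/64 (tight); press time 77/77 (tight).
The binding rows give the dual system: 2·y_cutting + 3·y_press time = 26 and 2·y_cutting + 2·y_press time = 20.
Solving: y_cutting = 4, y_press time = 6.
Shadow price of cutting = 4.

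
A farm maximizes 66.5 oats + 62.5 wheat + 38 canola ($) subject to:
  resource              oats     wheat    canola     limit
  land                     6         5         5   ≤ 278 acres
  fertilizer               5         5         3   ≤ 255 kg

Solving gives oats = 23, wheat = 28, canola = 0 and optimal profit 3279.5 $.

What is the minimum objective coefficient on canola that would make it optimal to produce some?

At the optimum: land uses 278 of 278 (binding); fertilizer uses 255 of 255 (binding).
The binding rows give the dual system: 6·y_land + 5·y_fertilizer = 66.5 and 5·y_land + 5·y_fertilizer = 62.5.
→ y_land = 4 and y_fertilizer = 8.5.
canola enters the basis when its profit ≥ yᵀa₃ = 4·5 + 8.5·3 = 45.5.

45.5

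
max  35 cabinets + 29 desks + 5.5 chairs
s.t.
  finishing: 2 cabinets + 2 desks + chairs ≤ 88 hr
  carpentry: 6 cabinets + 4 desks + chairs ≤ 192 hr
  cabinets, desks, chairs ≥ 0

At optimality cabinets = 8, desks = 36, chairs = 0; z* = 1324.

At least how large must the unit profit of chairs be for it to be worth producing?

11.5

Both finishing and carpentry are binding at x*.
From A_Bᵀ y = c: 2·y_finishing + 6·y_carpentry = 35; 2·y_finishing + 4·y_carpentry = 29.
→ y_finishing = 8.5 and y_carpentry = 3.
chairs enters the basis when its profit ≥ yᵀa₃ = 8.5·1 + 3·1 = 11.5.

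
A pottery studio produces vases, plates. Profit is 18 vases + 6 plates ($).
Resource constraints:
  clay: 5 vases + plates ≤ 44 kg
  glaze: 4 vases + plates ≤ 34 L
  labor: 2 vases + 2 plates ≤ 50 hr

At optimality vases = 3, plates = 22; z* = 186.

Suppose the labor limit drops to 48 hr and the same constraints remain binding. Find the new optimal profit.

At the optimum: clay uses 37 of 44 (slack = 7); glaze uses 34 of 34 (binding); labor uses 50 of 50 (binding).
Since clay is not tight, its dual is 0.
From A_Bᵀ y = c: 4·y_glaze + 2·y_labor = 18; 1·y_glaze + 2·y_labor = 6.
→ y_glaze = 4 and y_labor = 1.
Δz = y_labor·Δb = 1 × (-2) = -2, so new z* = 186 − 2 = 184.

184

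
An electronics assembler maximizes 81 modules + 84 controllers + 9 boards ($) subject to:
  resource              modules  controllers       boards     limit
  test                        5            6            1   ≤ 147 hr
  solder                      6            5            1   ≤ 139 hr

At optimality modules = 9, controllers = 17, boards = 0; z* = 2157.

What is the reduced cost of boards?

-6

Check each constraint at x*: test 147/147 (tight); solder 139/139 (tight).
Dual feasibility on the basic columns requires 5·y_test + 6·y_solder = 81, 6·y_test + 5·y_solder = 84.
This yields shadow prices y_test = 9, y_solder = 6.
Reduced cost of boards: c₃ − yᵀa₃ = 9 − (9·1 + 6·1) = 9 − 15 = -6.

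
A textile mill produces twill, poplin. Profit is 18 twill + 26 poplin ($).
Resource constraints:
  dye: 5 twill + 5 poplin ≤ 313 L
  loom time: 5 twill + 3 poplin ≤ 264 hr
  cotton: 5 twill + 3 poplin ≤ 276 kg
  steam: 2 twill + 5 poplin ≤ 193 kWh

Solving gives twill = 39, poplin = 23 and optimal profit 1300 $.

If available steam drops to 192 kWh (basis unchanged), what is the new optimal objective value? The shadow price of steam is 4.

1296

Δb = -1, so new z* = 1300 + (4)·(-1) = 1300 − 4 = 1296.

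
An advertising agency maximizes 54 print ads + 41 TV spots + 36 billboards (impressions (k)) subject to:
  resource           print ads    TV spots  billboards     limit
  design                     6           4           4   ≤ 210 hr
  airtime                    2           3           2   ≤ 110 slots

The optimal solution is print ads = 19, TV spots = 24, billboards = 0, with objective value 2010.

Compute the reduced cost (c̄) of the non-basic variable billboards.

At the optimum: design uses 210 of 210 (binding); airtime uses 110 of 110 (binding).
The binding rows give the dual system: 6·y_design + 2·y_airtime = 54 and 4·y_design + 3·y_airtime = 41.
→ y_design = 8 and y_airtime = 3.
Reduced cost of billboards: c₃ − yᵀa₃ = 36 − (8·4 + 3·2) = 36 − 38 = -2.

-2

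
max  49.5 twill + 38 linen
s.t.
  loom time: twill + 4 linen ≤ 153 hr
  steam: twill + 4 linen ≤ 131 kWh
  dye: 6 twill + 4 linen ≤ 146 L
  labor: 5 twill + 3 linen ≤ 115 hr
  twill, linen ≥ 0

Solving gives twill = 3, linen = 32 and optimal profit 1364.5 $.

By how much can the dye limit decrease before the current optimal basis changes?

Binding constraints: steam, dye. The basis is B = [[1,4],[6,4]] with det -20.
Per unit decrease in dye, x* moves by d = (-0.2, 0.05).
The basis stays optimal until twill reaches 0; allowable decrease = 15 L.

15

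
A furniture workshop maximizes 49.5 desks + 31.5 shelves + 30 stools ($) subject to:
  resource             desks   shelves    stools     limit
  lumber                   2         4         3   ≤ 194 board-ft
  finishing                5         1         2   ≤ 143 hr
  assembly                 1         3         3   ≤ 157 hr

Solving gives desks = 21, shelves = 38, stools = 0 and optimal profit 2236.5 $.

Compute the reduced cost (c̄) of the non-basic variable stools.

Check each constraint at x*: lumber 194/194 (tight); finishing 143/143 (tight); assembly 135/157 (slack 22).
Since assembly is not tight, its dual is 0.
The binding rows give the dual system: 2·y_lumber + 5·y_finishing = 49.5 and 4·y_lumber + 1·y_finishing = 31.5.
Solving: y_lumber = 6, y_finishing = 7.5.
Reduced cost of stools: c₃ − yᵀa₃ = 30 − (6·3 + 7.5·2) = 30 − 33 = -3.

-3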